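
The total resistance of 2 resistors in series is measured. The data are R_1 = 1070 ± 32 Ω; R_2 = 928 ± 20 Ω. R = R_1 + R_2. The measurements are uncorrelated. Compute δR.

Absolute uncertainties add in quadrature for a linear combination:
  (δR_1)² = 1020;  (δR_2)² = 400
δR = √(1420) = 37.7 Ω

37.7 Ω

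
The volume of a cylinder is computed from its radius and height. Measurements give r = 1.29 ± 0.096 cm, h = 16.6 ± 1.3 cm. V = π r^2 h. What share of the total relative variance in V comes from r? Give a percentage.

78.3%

(δV/V)² = (2·δr/r)² + (1·δh/h)²
  r term: (2×0.0744)² = 0.0222
  h term: (1×0.0783)² = 0.00613
Total = 0.0283. Share from r = 0.0222/0.0283 = 0.783.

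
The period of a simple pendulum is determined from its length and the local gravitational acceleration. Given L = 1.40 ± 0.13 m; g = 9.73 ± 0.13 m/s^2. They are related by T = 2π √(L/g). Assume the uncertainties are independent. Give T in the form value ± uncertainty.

2.38 ± 0.112 s

Relative error in a monomial: (δT/T)² = Σ (nᵢ · δxᵢ/xᵢ)².
  (½·δL/L)² = (0.5×0.0929)² = 0.00216;  (−½·δg/g)² = (-0.5×0.0134)² = 4.46e-05
δT/T = √(0.00220) = 0.0469
T = 2.38 s, so δT = 0.0469 × 2.38 = 0.112 s.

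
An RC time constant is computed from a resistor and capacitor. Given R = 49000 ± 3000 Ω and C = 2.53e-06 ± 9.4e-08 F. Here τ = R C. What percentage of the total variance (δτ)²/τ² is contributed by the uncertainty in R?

(δτ/τ)² = (1·δR/R)² + (1·δC/C)²
  R term: (1×0.0612)² = 0.00375
  C term: (1×0.0372)² = 0.00138
Total = 0.00513. Share from R = 0.00375/0.00513 = 0.731.

73.1%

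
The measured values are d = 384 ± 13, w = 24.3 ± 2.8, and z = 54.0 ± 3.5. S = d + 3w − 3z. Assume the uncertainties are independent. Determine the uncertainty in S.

18.7

Each term contributes (cᵢ δxᵢ)² to (δS)²:
  (δd)² = 169;  (3·δw)² = 70.6;  (3·δz)² = 110
δS = √(350) = 18.7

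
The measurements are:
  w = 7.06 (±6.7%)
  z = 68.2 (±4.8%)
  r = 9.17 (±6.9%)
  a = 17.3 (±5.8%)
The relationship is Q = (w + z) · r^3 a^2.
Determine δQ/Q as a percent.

Let u = w + z = 75.3. δu = √(δw² + δz²) = √(0.224 + 10.7) = 3.31, so δu/u = 0.0439.
Q is then a monomial in u, r, a:
δQ/Q = √((δu/u)² + (3·δr/r)² + (2·δa/a)²) = √(0.00193 + 0.0428 + 0.0135) = 0.241

24.1%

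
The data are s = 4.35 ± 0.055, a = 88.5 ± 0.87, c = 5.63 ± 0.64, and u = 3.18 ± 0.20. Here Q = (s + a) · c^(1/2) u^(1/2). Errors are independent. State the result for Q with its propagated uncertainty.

Let w = s + a = 92.8. δw = √(δs² + δa²) = √(0.00302 + 0.757) = 0.872, so δw/w = 0.00939.
Q is then a monomial in w, c, u:
δQ/Q = √((δw/w)² + (½·δc/c)² + (½·δu/u)²) = √(8.81e-05 + 0.00323 + 0.000989) = 0.0656
Q = 393, so δQ = 0.0656 × 393 = 25.8.

393 ± 25.8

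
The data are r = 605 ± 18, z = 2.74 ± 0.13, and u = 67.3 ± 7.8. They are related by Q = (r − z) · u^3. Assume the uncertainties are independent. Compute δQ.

Let w = r − z = 602. δw = √(δr² + δz²) = √(324 + 0.0169) = 18.0, so δw/w = 0.0299.
Q is then a monomial in w, u:
δQ/Q = √((δw/w)² + (3·δu/u)²) = √(0.000893 + 0.121) = 0.349
Q = 1.84e+08, so δQ = 0.349 × 1.84e+08 = 6.41e+07.

6.41e+07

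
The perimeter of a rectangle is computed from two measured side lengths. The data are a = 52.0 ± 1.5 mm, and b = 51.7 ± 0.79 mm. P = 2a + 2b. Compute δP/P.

P is a linear combination, so absolute uncertainties add in quadrature:
  (2·δa)² = 9.00;  (2·δb)² = 2.50
δP = √(11.5) = 3.39 mm
P = 207 mm, so δP/P = 3.39/207 = 0.0163.

0.0163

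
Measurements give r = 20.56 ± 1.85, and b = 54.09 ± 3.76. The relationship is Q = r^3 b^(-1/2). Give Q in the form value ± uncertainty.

1182 ± 322

For a monomial Q ∝ r^3, b^(-1/2), fractional errors add in quadrature:
  (3·δr/r)² = (3×0.0900)² = 0.0729;  (−½·δb/b)² = (-0.5×0.0695)² = 0.00121
δQ/Q = √(0.0741) = 0.272
Q = 1182, so δQ = 0.272 × 1182 = 322.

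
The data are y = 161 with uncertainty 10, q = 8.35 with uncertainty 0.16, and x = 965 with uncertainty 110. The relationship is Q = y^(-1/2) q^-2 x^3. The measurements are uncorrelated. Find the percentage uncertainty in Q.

34.6%

Each factor contributes (exponent × relative error)² to (δQ/Q)²:
  (−½·δy/y)² = (-0.5×0.0621)² = 0.000964;  (-2·δq/q)² = (-2×0.0192)² = 0.00147;  (3·δx/x)² = (3×0.114)² = 0.117
δQ/Q = √(0.119) = 0.346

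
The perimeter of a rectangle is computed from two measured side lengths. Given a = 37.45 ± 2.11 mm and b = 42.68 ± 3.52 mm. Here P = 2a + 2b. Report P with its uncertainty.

160.3 ± 8.21 mm

For a sum/difference, combine absolute errors in quadrature:
  (2·δa)² = 17.8;  (2·δb)² = 49.6
δP = √(67.4) = 8.21 mm
P = 160.3 mm.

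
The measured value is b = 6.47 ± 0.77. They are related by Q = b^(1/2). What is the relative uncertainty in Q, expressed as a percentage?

5.95%

Q ∝ b^(1/2), so δQ/Q = |½| · δb/b = 0.5 × 0.119 = 0.0595.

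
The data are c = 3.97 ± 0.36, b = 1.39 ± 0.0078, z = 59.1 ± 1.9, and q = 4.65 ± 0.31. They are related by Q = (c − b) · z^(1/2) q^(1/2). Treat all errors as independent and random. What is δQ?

6.18

Let u = c − b = 2.58. δu = √(δc² + δb²) = √(0.130 + 6.08e-05) = 0.360, so δu/u = 0.140.
Q is then a monomial in u, z, q:
δQ/Q = √((δu/u)² + (½·δz/z)² + (½·δq/q)²) = √(0.0195 + 0.000258 + 0.00111) = 0.144
Q = 42.8, so δQ = 0.144 × 42.8 = 6.18.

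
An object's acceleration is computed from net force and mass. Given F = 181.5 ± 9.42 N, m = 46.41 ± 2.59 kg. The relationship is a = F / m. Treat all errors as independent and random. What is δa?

0.298 m/s^2

Products/powers → add relative errors in quadrature, weighted by exponent:
  (1·δF/F)² = (1×0.0519)² = 0.00269;  (-1·δm/m)² = (-1×0.0558)² = 0.00311
δa/a = √(0.00581) = 0.0762
a = 3.911 m/s^2, so δa = 0.0762 × 3.911 = 0.298 m/s^2.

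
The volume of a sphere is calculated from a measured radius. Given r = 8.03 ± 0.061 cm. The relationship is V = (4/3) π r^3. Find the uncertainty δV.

Each factor contributes (exponent × relative error)² to (δV/V)²:
  (3·δr/r)² = (3×0.00760)² = 0.000519
δV/V = √(0.000519) = 0.0228
V = 2170 cm^3, so δV = 0.0228 × 2170 = 49.4 cm^3.

49.4 cm^3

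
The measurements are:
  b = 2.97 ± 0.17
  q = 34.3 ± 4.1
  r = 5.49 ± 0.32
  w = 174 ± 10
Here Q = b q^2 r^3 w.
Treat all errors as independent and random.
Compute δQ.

3.09e+07

For a monomial Q ∝ b, q^2, r^3, w, fractional errors add in quadrature:
  (1·δb/b)² = (1×0.0572)² = 0.00328;  (2·δq/q)² = (2×0.120)² = 0.0572;  (3·δr/r)² = (3×0.0583)² = 0.0306;  (1·δw/w)² = (1×0.0575)² = 0.00330
δQ/Q = √(0.0943) = 0.307
Q = 1.01e+08, so δQ = 0.307 × 1.01e+08 = 3.09e+07.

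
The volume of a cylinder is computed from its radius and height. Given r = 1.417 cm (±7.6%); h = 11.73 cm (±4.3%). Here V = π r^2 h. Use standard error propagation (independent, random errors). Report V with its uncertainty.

73.99 ± 11.7 cm^3

Products/powers → add relative errors in quadrature, weighted by exponent:
  (2·δr/r)² = (2×0.0760)² = 0.0231;  (1·δh/h)² = (1×0.0430)² = 0.00185
δV/V = √(0.0250) = 0.158
V = 73.99 cm^3, so δV = 0.158 × 73.99 = 11.7 cm^3.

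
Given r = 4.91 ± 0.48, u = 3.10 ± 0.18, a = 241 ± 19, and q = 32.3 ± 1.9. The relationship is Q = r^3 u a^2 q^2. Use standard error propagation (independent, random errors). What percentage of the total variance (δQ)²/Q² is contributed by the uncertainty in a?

(δQ/Q)² = (3·δr/r)² + (1·δu/u)² + (2·δa/a)² + (2·δq/q)²
  r term: (3×0.0978)² = 0.0860
  u term: (1×0.0581)² = 0.00337
  a term: (2×0.0788)² = 0.0249
  q term: (2×0.0588)² = 0.0138
Total = 0.128. Share from a = 0.0249/0.128 = 0.194.

19.4%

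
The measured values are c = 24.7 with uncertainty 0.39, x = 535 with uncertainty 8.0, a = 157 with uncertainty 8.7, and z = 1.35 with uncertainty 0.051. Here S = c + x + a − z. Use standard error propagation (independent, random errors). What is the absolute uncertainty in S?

11.8

Absolute uncertainties add in quadrature for a linear combination:
  (δc)² = 0.152;  (δx)² = 64.0;  (δa)² = 75.7;  (δz)² = 0.00260
δS = √(140) = 11.8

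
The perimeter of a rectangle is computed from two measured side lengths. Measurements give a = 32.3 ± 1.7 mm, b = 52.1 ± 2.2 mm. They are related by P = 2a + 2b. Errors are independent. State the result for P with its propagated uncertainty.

For a sum/difference, combine absolute errors in quadrature:
  (2·δa)² = 11.6;  (2·δb)² = 19.4
δP = √(30.9) = 5.56 mm
P = 169 mm.

169 ± 5.56 mm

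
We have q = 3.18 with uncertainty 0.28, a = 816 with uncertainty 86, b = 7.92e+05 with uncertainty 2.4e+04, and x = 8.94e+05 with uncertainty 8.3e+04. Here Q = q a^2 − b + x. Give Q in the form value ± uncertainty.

Let p = q·a^2 = 2.12e+06. δp/p = √((1·δq/q)² + (2·δa/a)²) = √(0.00775 + 0.0444) = 0.228, so δp = 4.84e+05.
Q = p − b + x: δQ = √(δp² + δb² + δx²) = √(2.34e+11 + 5.76e+08 + 6.89e+09) = 4.91e+05
Q = 2.22e+06.

(2.22 ± 0.491) × 10^6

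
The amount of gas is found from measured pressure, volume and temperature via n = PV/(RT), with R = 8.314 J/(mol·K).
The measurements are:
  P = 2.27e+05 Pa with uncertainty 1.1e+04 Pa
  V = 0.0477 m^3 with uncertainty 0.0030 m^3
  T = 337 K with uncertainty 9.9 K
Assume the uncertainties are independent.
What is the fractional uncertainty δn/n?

0.0847

Since n is a product/quotient, work with relative uncertainties:
  (1·δP/P)² = (1×0.0485)² = 0.00235;  (1·δV/V)² = (1×0.0629)² = 0.00396;  (-1·δT/T)² = (-1×0.0294)² = 0.000863
δn/n = √(0.00717) = 0.0847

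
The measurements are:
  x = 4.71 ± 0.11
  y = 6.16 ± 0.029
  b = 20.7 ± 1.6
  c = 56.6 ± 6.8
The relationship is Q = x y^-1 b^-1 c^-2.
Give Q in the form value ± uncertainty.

Products/powers → add relative errors in quadrature, weighted by exponent:
  (1·δx/x)² = (1×0.0234)² = 0.000545;  (-1·δy/y)² = (-1×0.00471)² = 2.22e-05;  (-1·δb/b)² = (-1×0.0773)² = 0.00597;  (-2·δc/c)² = (-2×0.120)² = 0.0577
δQ/Q = √(0.0643) = 0.254
Q = 1.15e-05, so δQ = 0.254 × 1.15e-05 = 2.92e-06.

(1.15 ± 0.292) × 10^-5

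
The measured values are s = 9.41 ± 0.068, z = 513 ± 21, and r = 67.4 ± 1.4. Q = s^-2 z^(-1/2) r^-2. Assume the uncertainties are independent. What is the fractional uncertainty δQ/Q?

Products/powers → add relative errors in quadrature, weighted by exponent:
  (-2·δs/s)² = (-2×0.00723)² = 0.000209;  (−½·δz/z)² = (-0.5×0.0409)² = 0.000419;  (-2·δr/r)² = (-2×0.0208)² = 0.00173
δQ/Q = √(0.00235) = 0.0485

0.0485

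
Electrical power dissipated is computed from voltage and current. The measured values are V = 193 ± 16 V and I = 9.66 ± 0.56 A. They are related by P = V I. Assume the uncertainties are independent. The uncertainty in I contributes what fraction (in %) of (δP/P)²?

(δP/P)² = (1·δV/V)² + (1·δI/I)²
  V term: (1×0.0829)² = 0.00687
  I term: (1×0.0580)² = 0.00336
Total = 0.0102. Share from I = 0.00336/0.0102 = 0.328.

32.8%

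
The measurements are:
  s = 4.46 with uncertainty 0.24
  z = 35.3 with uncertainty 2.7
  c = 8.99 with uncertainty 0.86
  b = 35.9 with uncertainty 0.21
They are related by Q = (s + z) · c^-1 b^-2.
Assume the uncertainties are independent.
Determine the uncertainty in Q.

Let u = s + z = 39.8. δu = √(δs² + δz²) = √(0.0576 + 7.29) = 2.71, so δu/u = 0.0682.
Q is then a monomial in u, c, b:
δQ/Q = √((δu/u)² + (-1·δc/c)² + (-2·δb/b)²) = √(0.00465 + 0.00915 + 0.000137) = 0.118
Q = 0.00343, so δQ = 0.118 × 0.00343 = 0.000405.

0.000405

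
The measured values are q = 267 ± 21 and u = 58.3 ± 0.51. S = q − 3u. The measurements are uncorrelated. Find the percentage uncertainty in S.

22.9%

For a sum/difference, combine absolute errors in quadrature:
  (δq)² = 441;  (3·δu)² = 2.34
δS = √(443) = 21.1
S = 92.1, so δS/S = 21.1/92.1 = 0.229.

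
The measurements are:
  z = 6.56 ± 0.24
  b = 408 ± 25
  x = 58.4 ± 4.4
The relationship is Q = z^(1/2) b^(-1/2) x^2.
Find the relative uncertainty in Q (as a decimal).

0.155

Products/powers → add relative errors in quadrature, weighted by exponent:
  (½·δz/z)² = (0.5×0.0366)² = 0.000335;  (−½·δb/b)² = (-0.5×0.0613)² = 0.000939;  (2·δx/x)² = (2×0.0753)² = 0.0227
δQ/Q = √(0.0240) = 0.155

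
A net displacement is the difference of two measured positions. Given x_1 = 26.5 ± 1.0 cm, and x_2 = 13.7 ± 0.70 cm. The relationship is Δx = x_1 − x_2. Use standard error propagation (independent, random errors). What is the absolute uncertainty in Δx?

1.22 cm

Δx is a linear combination, so absolute uncertainties add in quadrature:
  (δx_1)² = 1.00;  (δx_2)² = 0.490
δΔx = √(1.49) = 1.22 cm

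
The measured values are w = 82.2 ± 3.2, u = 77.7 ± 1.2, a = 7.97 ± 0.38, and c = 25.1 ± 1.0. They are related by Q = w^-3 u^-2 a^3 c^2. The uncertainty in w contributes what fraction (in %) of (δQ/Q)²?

32.9%

(δQ/Q)² = (-3·δw/w)² + (-2·δu/u)² + (3·δa/a)² + (2·δc/c)²
  w term: (-3×0.0389)² = 0.0136
  u term: (-2×0.0154)² = 0.000954
  a term: (3×0.0477)² = 0.0205
  c term: (2×0.0398)² = 0.00635
Total = 0.0414. Share from w = 0.0136/0.0414 = 0.329.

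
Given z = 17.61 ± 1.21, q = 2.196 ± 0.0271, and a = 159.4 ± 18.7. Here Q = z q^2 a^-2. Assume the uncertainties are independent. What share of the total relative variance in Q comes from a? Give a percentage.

91.2%

(δQ/Q)² = (1·δz/z)² + (2·δq/q)² + (-2·δa/a)²
  z term: (1×0.0687)² = 0.00472
  q term: (2×0.0123)² = 0.000609
  a term: (-2×0.117)² = 0.0551
Total = 0.0604. Share from a = 0.0551/0.0604 = 0.912.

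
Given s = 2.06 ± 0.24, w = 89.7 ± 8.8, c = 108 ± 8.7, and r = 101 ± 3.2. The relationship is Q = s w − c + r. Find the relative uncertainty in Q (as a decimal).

Let p = s·w = 185. δp/p = √((1·δs/s)² + (1·δw/w)²) = √(0.0136 + 0.00962) = 0.152, so δp = 28.1.
Q = p − c + r: δQ = √(δp² + δc² + δr²) = √(792 + 75.7 + 10.2) = 29.6
Q = 178, so δQ/Q = 29.6/178 = 0.167.

0.167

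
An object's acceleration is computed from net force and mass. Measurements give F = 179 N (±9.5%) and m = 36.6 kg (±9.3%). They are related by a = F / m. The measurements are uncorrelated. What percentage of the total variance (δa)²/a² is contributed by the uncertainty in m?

(δa/a)² = (1·δF/F)² + (-1·δm/m)²
  F term: (1×0.0950)² = 0.00903
  m term: (-1×0.0930)² = 0.00865
Total = 0.0177. Share from m = 0.00865/0.0177 = 0.489.

48.9%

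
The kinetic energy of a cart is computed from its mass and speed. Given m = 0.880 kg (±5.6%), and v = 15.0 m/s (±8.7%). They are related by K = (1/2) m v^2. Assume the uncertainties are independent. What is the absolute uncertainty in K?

18.1 J

For a monomial K ∝ m, v^2, fractional errors add in quadrature:
  (1·δm/m)² = (1×0.0560)² = 0.00314;  (2·δv/v)² = (2×0.0870)² = 0.0303
δK/K = √(0.0334) = 0.183
K = 99.0 J, so δK = 0.183 × 99.0 = 18.1 J.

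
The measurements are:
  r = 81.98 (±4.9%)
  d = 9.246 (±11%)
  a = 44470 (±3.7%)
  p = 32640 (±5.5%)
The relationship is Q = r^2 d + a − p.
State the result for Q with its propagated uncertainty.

73970 ± 9470

Let w = r^2·d = 62140. δw/w = √((2·δr/r)² + (1·δd/d)²) = √(0.00960 + 0.0121) = 0.147, so δw = 9150.
Q = w + a − p: δQ = √(δw² + δa² + δp²) = √(8.38e+07 + 2.71e+06 + 3.22e+06) = 9470
Q = 73970.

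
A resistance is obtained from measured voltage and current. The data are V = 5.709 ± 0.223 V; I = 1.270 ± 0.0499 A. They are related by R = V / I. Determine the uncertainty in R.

Relative error in a monomial: (δR/R)² = Σ (nᵢ · δxᵢ/xᵢ)².
  (1·δV/V)² = (1×0.0391)² = 0.00153;  (-1·δI/I)² = (-1×0.0393)² = 0.00154
δR/R = √(0.00307) = 0.0554
R = 4.495 Ω, so δR = 0.0554 × 4.495 = 0.249 Ω.

0.249 Ω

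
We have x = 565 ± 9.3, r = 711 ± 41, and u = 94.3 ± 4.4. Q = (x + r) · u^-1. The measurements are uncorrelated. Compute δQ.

0.773

Let w = x + r = 1280. δw = √(δx² + δr²) = √(86.5 + 1680) = 42.0, so δw/w = 0.0329.
Q is then a monomial in w, u:
δQ/Q = √((δw/w)² + (-1·δu/u)²) = √(0.00109 + 0.00218) = 0.0571
Q = 13.5, so δQ = 0.0571 × 13.5 = 0.773.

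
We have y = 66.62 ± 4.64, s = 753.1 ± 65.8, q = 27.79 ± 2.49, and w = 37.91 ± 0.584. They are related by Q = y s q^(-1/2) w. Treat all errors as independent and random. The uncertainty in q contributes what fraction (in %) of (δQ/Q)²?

(δQ/Q)² = (1·δy/y)² + (1·δs/s)² + (−½·δq/q)² + (1·δw/w)²
  y term: (1×0.0696)² = 0.00485
  s term: (1×0.0874)² = 0.00763
  q term: (-0.5×0.0896)² = 0.00201
  w term: (1×0.0154)² = 0.000237
Total = 0.0147. Share from q = 0.00201/0.0147 = 0.136.

13.6%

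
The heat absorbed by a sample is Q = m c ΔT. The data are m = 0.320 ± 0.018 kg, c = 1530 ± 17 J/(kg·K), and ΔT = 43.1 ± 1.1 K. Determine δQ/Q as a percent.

6.28%

Q is a product of powers, so relative uncertainties combine in quadrature:
  (1·δm/m)² = (1×0.0562)² = 0.00316;  (1·δc/c)² = (1×0.0111)² = 0.000123;  (1·δΔT/ΔT)² = (1×0.0255)² = 0.000651
δQ/Q = √(0.00394) = 0.0628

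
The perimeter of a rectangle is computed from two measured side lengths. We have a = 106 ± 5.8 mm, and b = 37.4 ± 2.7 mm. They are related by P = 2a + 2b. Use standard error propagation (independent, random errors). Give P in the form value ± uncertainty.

287 ± 12.8 mm

For a sum/difference, combine absolute errors in quadrature:
  (2·δa)² = 135;  (2·δb)² = 29.2
δP = √(164) = 12.8 mm
P = 287 mm.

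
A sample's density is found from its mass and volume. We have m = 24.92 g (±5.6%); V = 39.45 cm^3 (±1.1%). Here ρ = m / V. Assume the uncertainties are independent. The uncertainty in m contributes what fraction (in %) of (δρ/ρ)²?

96.3%

(δρ/ρ)² = (1·δm/m)² + (-1·δV/V)²
  m term: (1×0.0560)² = 0.00314
  V term: (-1×0.0110)² = 0.000121
Total = 0.00326. Share from m = 0.00314/0.00326 = 0.963.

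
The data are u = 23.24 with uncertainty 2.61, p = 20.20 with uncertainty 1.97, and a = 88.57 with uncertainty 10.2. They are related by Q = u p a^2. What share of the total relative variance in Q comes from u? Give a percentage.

16.8%

(δQ/Q)² = (1·δu/u)² + (1·δp/p)² + (2·δa/a)²
  u term: (1×0.112)² = 0.0126
  p term: (1×0.0975)² = 0.00951
  a term: (2×0.115)² = 0.0531
Total = 0.0752. Share from u = 0.0126/0.0752 = 0.168.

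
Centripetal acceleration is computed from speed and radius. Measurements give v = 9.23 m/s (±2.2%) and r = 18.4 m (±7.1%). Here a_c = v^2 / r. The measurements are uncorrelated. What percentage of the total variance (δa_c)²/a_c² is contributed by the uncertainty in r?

(δa_c/a_c)² = (2·δv/v)² + (-1·δr/r)²
  v term: (2×0.0220)² = 0.00194
  r term: (-1×0.0710)² = 0.00504
Total = 0.00698. Share from r = 0.00504/0.00698 = 0.723.

72.3%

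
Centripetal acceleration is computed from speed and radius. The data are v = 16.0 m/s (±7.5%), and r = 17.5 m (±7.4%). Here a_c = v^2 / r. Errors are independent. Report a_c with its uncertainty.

a_c is a product of powers, so relative uncertainties combine in quadrature:
  (2·δv/v)² = (2×0.0750)² = 0.0225;  (-1·δr/r)² = (-1×0.0740)² = 0.00548
δa_c/a_c = √(0.0280) = 0.167
a_c = 14.6 m/s^2, so δa_c = 0.167 × 14.6 = 2.45 m/s^2.

14.6 ± 2.45 m/s^2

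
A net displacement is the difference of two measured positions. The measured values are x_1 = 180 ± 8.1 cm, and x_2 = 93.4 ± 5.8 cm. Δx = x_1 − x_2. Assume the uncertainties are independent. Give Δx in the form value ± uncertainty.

86.6 ± 9.96 cm

For a sum/difference, combine absolute errors in quadrature:
  (δx_1)² = 65.6;  (δx_2)² = 33.6
δΔx = √(99.2) = 9.96 cm
Δx = 86.6 cm.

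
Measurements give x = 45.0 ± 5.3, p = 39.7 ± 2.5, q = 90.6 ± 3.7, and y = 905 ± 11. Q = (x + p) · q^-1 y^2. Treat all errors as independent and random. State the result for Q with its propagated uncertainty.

Let u = x + p = 84.7. δu = √(δx² + δp²) = √(28.1 + 6.25) = 5.86, so δu/u = 0.0692.
Q is then a monomial in u, q, y:
δQ/Q = √((δu/u)² + (-1·δq/q)² + (2·δy/y)²) = √(0.00479 + 0.00167 + 0.000591) = 0.0839
Q = 7.66e+05, so δQ = 0.0839 × 7.66e+05 = 64300.

(7.66 ± 0.643) × 10^5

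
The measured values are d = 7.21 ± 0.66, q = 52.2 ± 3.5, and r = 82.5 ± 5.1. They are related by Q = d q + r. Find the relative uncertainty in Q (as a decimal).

Let p = d·q = 376. δp/p = √((1·δd/d)² + (1·δq/q)²) = √(0.00838 + 0.00450) = 0.113, so δp = 42.7.
Q = p + r: δQ = √(δp² + δr²) = √(1820 + 26.0) = 43.0
Q = 459, so δQ/Q = 43.0/459 = 0.0937.

0.0937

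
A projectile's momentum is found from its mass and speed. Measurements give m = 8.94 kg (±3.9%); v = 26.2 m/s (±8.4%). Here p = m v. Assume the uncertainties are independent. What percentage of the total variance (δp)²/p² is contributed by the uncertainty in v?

(δp/p)² = (1·δm/m)² + (1·δv/v)²
  m term: (1×0.0390)² = 0.00152
  v term: (1×0.0840)² = 0.00706
Total = 0.00858. Share from v = 0.00706/0.00858 = 0.823.

82.3%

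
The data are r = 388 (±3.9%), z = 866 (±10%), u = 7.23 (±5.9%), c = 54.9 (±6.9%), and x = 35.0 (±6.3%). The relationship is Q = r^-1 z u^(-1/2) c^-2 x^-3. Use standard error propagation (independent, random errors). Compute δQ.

1.66e-09

Each factor contributes (exponent × relative error)² to (δQ/Q)²:
  (-1·δr/r)² = (-1×0.0390)² = 0.00152;  (1·δz/z)² = (1×0.100)² = 0.0100;  (−½·δu/u)² = (-0.5×0.0590)² = 0.000870;  (-2·δc/c)² = (-2×0.0690)² = 0.0190;  (-3·δx/x)² = (-3×0.0630)² = 0.0357
δQ/Q = √(0.0672) = 0.259
Q = 6.42e-09, so δQ = 0.259 × 6.42e-09 = 1.66e-09.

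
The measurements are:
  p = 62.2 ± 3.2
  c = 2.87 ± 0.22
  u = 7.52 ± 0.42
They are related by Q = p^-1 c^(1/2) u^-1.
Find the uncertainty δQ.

0.000308

Since Q is a product/quotient, work with relative uncertainties:
  (-1·δp/p)² = (-1×0.0514)² = 0.00265;  (½·δc/c)² = (0.5×0.0767)² = 0.00147;  (-1·δu/u)² = (-1×0.0559)² = 0.00312
δQ/Q = √(0.00724) = 0.0851
Q = 0.00362, so δQ = 0.0851 × 0.00362 = 0.000308.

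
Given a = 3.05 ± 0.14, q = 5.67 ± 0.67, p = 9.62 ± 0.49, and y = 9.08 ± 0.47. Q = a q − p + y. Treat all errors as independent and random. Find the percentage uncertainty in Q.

13.7%

Let w = a·q = 17.3. δw/w = √((1·δa/a)² + (1·δq/q)²) = √(0.00211 + 0.0140) = 0.127, so δw = 2.19.
Q = w − p + y: δQ = √(δw² + δp² + δy²) = √(4.81 + 0.240 + 0.221) = 2.29
Q = 16.8, so δQ/Q = 2.29/16.8 = 0.137.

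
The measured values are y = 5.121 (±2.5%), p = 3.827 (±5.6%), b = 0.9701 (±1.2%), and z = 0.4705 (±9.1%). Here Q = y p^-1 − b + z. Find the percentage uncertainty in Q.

Let w = y·p^-1 = 1.338. δw/w = √((1·δy/y)² + (-1·δp/p)²) = √(0.000625 + 0.00314) = 0.0613, so δw = 0.0821.
Q = w − b + z: δQ = √(δw² + δb² + δz²) = √(0.00673 + 0.000136 + 0.00183) = 0.0933
Q = 0.8385, so δQ/Q = 0.0933/0.8385 = 0.111.

11.1%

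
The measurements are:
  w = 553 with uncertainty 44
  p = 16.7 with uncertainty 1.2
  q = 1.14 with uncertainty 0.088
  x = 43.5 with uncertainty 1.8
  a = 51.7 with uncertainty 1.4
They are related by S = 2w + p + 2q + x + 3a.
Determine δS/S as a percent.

6.66%

Each term contributes (cᵢ δxᵢ)² to (δS)²:
  (2·δw)² = 7740;  (δp)² = 1.44;  (2·δq)² = 0.0310;  (δx)² = 3.24;  (3·δa)² = 17.6
δS = √(7770) = 88.1
S = 1320, so δS/S = 88.1/1320 = 0.0666.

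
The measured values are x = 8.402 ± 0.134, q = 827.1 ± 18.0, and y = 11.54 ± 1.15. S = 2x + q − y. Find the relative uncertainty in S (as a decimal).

0.0217

For a sum/difference, combine absolute errors in quadrature:
  (2·δx)² = 0.0718;  (δq)² = 324;  (δy)² = 1.32
δS = √(325) = 18.0
S = 832.4, so δS/S = 18.0/832.4 = 0.0217.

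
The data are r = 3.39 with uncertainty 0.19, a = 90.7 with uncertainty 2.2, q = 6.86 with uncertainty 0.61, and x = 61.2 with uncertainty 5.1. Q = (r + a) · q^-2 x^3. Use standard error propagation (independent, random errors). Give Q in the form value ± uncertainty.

(4.58 ± 1.41) × 10^5

Let u = r + a = 94.1. δu = √(δr² + δa²) = √(0.0361 + 4.84) = 2.21, so δu/u = 0.0235.
Q is then a monomial in u, q, x:
δQ/Q = √((δu/u)² + (-2·δq/q)² + (3·δx/x)²) = √(0.000551 + 0.0316 + 0.0625) = 0.308
Q = 4.58e+05, so δQ = 0.308 × 4.58e+05 = 1.41e+05.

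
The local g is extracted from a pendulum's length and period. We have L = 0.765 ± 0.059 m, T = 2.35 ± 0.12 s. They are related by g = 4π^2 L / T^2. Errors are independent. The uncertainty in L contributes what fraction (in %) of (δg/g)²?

(δg/g)² = (1·δL/L)² + (-2·δT/T)²
  L term: (1×0.0771)² = 0.00595
  T term: (-2×0.0511)² = 0.0104
Total = 0.0164. Share from L = 0.00595/0.0164 = 0.363.

36.3%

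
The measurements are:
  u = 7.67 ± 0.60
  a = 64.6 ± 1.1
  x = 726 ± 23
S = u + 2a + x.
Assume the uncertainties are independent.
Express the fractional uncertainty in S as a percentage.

2.68%

Each term contributes (cᵢ δxᵢ)² to (δS)²:
  (δu)² = 0.360;  (2·δa)² = 4.84;  (δx)² = 529
δS = √(534) = 23.1
S = 863, so δS/S = 23.1/863 = 0.0268.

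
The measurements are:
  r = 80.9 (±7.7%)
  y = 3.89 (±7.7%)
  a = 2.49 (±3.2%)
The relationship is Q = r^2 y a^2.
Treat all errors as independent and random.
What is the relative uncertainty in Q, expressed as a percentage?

18.4%

For a monomial Q ∝ r^2, y, a^2, fractional errors add in quadrature:
  (2·δr/r)² = (2×0.0770)² = 0.0237;  (1·δy/y)² = (1×0.0770)² = 0.00593;  (2·δa/a)² = (2×0.0320)² = 0.00410
δQ/Q = √(0.0337) = 0.184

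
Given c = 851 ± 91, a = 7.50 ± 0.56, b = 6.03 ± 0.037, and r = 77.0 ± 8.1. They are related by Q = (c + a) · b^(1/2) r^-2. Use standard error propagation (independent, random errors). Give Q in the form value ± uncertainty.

0.356 ± 0.0838

Let u = c + a = 858. δu = √(δc² + δa²) = √(8280 + 0.314) = 91.0, so δu/u = 0.106.
Q is then a monomial in u, b, r:
δQ/Q = √((δu/u)² + (½·δb/b)² + (-2·δr/r)²) = √(0.0112 + 9.41e-06 + 0.0443) = 0.236
Q = 0.356, so δQ = 0.236 × 0.356 = 0.0838.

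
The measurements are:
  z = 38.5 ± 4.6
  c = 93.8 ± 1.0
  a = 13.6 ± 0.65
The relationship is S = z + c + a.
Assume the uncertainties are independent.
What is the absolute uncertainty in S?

4.75

Absolute uncertainties add in quadrature for a linear combination:
  (δz)² = 21.2;  (δc)² = 1.00;  (δa)² = 0.423
δS = √(22.6) = 4.75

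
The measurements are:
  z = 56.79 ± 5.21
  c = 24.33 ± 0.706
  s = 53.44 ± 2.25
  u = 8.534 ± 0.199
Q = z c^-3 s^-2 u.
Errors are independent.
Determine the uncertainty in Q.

1.81e-06

Products/powers → add relative errors in quadrature, weighted by exponent:
  (1·δz/z)² = (1×0.0917)² = 0.00842;  (-3·δc/c)² = (-3×0.0290)² = 0.00758;  (-2·δs/s)² = (-2×0.0421)² = 0.00709;  (1·δu/u)² = (1×0.0233)² = 0.000544
δQ/Q = √(0.0236) = 0.154
Q = 1.178e-05, so δQ = 0.154 × 1.178e-05 = 1.81e-06.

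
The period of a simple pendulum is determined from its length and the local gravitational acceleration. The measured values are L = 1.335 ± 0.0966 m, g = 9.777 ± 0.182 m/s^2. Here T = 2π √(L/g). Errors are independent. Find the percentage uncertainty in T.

Each factor contributes (exponent × relative error)² to (δT/T)²:
  (½·δL/L)² = (0.5×0.0724)² = 0.00131;  (−½·δg/g)² = (-0.5×0.0186)² = 8.66e-05
δT/T = √(0.00140) = 0.0374

3.74%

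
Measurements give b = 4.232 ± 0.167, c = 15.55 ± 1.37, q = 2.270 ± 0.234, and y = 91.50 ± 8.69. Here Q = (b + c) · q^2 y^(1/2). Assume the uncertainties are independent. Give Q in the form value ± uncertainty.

975.1 ± 217

Let u = b + c = 19.78. δu = √(δb² + δc²) = √(0.0279 + 1.88) = 1.38, so δu/u = 0.0698.
Q is then a monomial in u, q, y:
δQ/Q = √((δu/u)² + (2·δq/q)² + (½·δy/y)²) = √(0.00487 + 0.0425 + 0.00225) = 0.223
Q = 975.1, so δQ = 0.223 × 975.1 = 217.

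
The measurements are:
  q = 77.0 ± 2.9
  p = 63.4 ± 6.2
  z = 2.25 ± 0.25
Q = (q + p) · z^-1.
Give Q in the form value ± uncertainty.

Let u = q + p = 140. δu = √(δq² + δp²) = √(8.41 + 38.4) = 6.84, so δu/u = 0.0488.
Q is then a monomial in u, z:
δQ/Q = √((δu/u)² + (-1·δz/z)²) = √(0.00238 + 0.0123) = 0.121
Q = 62.4, so δQ = 0.121 × 62.4 = 7.57.

62.4 ± 7.57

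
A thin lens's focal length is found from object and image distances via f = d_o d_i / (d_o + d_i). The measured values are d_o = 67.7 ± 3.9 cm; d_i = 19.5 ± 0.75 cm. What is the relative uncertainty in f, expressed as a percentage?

∂f/∂d_o = (d_i/(d_o+d_i))² = 0.0500;  ∂f/∂d_i = (d_o/(d_o+d_i))² = 0.603
δf = √((∂f/∂d_o · δd_o)² + (∂f/∂d_i · δd_i)²) = √(0.0380 + 0.204) = 0.492 cm
f = 15.1 cm, so δf/f = 0.492/15.1 = 0.0325.

3.25%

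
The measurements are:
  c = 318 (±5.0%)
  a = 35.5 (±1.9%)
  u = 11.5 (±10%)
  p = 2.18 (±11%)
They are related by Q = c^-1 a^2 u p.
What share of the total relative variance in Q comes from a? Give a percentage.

5.54%

(δQ/Q)² = (-1·δc/c)² + (2·δa/a)² + (1·δu/u)² + (1·δp/p)²
  c term: (-1×0.0500)² = 0.00250
  a term: (2×0.0190)² = 0.00144
  u term: (1×0.100)² = 0.0100
  p term: (1×0.110)² = 0.0121
Total = 0.0260. Share from a = 0.00144/0.0260 = 0.0554.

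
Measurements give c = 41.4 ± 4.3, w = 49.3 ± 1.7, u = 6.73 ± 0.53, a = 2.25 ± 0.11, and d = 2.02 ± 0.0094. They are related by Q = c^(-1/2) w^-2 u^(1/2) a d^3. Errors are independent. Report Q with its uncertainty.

0.00308 ± 0.000331

Relative error in a monomial: (δQ/Q)² = Σ (nᵢ · δxᵢ/xᵢ)².
  (−½·δc/c)² = (-0.5×0.104)² = 0.00270;  (-2·δw/w)² = (-2×0.0345)² = 0.00476;  (½·δu/u)² = (0.5×0.0788)² = 0.00155;  (1·δa/a)² = (1×0.0489)² = 0.00239;  (3·δd/d)² = (3×0.00465)² = 0.000195
δQ/Q = √(0.0116) = 0.108
Q = 0.00308, so δQ = 0.108 × 0.00308 = 0.000331.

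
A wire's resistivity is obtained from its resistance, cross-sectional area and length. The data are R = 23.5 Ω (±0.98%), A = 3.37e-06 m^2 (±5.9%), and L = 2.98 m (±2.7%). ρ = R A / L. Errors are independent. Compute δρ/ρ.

0.0656

Relative error in a monomial: (δρ/ρ)² = Σ (nᵢ · δxᵢ/xᵢ)².
  (1·δR/R)² = (1×0.00980)² = 9.6e-05;  (1·δA/A)² = (1×0.0590)² = 0.00348;  (-1·δL/L)² = (-1×0.0270)² = 0.000729
δρ/ρ = √(0.00431) = 0.0656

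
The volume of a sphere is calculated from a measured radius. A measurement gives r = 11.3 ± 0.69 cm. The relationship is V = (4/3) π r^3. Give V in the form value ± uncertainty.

V is a product of powers, so relative uncertainties combine in quadrature:
  (3·δr/r)² = (3×0.0611)² = 0.0336
δV/V = √(0.0336) = 0.183
V = 6040 cm^3, so δV = 0.183 × 6040 = 1110 cm^3.

6040 ± 1110 cm^3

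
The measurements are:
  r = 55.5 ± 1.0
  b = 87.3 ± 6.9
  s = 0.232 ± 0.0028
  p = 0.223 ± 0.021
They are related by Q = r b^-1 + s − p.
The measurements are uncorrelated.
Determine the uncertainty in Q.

0.0557

Let w = r·b^-1 = 0.636. δw/w = √((1·δr/r)² + (-1·δb/b)²) = √(0.000325 + 0.00625) = 0.0811, so δw = 0.0515.
Q = w + s − p: δQ = √(δw² + δs² + δp²) = √(0.00266 + 7.84e-06 + 0.000441) = 0.0557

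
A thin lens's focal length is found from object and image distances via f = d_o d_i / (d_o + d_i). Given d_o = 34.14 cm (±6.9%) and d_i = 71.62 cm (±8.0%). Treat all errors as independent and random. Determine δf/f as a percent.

5.34%

∂f/∂d_o = (d_i/(d_o+d_i))² = 0.459;  ∂f/∂d_i = (d_o/(d_o+d_i))² = 0.104
δf = √((∂f/∂d_o · δd_o)² + (∂f/∂d_i · δd_i)²) = √(1.17 + 0.356) = 1.23 cm
f = 23.12 cm, so δf/f = 1.23/23.12 = 0.0534.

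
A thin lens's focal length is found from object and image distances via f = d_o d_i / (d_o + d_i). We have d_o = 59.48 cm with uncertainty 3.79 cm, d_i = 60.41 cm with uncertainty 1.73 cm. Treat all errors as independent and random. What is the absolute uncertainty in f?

1.05 cm

∂f/∂d_o = (d_i/(d_o+d_i))² = 0.254;  ∂f/∂d_i = (d_o/(d_o+d_i))² = 0.246
δf = √((∂f/∂d_o · δd_o)² + (∂f/∂d_i · δd_i)²) = √(0.926 + 0.181) = 1.05 cm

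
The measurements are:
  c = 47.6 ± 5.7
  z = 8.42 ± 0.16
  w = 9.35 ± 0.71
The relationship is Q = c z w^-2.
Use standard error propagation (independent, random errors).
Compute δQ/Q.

0.194

Products/powers → add relative errors in quadrature, weighted by exponent:
  (1·δc/c)² = (1×0.120)² = 0.0143;  (1·δz/z)² = (1×0.0190)² = 0.000361;  (-2·δw/w)² = (-2×0.0759)² = 0.0231
δQ/Q = √(0.0378) = 0.194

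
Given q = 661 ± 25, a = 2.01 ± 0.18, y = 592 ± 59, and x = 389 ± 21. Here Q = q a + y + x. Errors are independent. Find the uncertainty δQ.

144

Let p = q·a = 1330. δp/p = √((1·δq/q)² + (1·δa/a)²) = √(0.00143 + 0.00802) = 0.0972, so δp = 129.
Q = p + y + x: δQ = √(δp² + δy² + δx²) = √(16700 + 3480 + 441) = 144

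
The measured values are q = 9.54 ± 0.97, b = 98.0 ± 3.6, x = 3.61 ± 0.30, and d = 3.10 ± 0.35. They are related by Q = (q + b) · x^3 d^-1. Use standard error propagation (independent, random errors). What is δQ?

Let u = q + b = 108. δu = √(δq² + δb²) = √(0.941 + 13.0) = 3.73, so δu/u = 0.0347.
Q is then a monomial in u, x, d:
δQ/Q = √((δu/u)² + (3·δx/x)² + (-1·δd/d)²) = √(0.00120 + 0.0622 + 0.0127) = 0.276
Q = 1630, so δQ = 0.276 × 1630 = 450.

450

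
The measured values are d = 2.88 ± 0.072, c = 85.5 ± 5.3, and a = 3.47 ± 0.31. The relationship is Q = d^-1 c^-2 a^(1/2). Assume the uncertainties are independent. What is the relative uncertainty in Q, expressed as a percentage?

Since Q is a product/quotient, work with relative uncertainties:
  (-1·δd/d)² = (-1×0.0250)² = 0.000625;  (-2·δc/c)² = (-2×0.0620)² = 0.0154;  (½·δa/a)² = (0.5×0.0893)² = 0.00200
δQ/Q = √(0.0180) = 0.134

13.4%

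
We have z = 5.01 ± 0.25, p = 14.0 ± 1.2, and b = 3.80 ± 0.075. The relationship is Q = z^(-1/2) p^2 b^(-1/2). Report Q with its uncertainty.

44.9 ± 7.79

Each factor contributes (exponent × relative error)² to (δQ/Q)²:
  (−½·δz/z)² = (-0.5×0.0499)² = 0.000623;  (2·δp/p)² = (2×0.0857)² = 0.0294;  (−½·δb/b)² = (-0.5×0.0197)² = 9.74e-05
δQ/Q = √(0.0301) = 0.174
Q = 44.9, so δQ = 0.174 × 44.9 = 7.79.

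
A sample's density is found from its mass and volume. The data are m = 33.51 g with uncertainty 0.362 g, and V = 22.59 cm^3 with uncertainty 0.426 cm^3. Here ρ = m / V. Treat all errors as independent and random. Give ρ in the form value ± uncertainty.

Each factor contributes (exponent × relative error)² to (δρ/ρ)²:
  (1·δm/m)² = (1×0.0108)² = 0.000117;  (-1·δV/V)² = (-1×0.0189)² = 0.000356
δρ/ρ = √(0.000472) = 0.0217
ρ = 1.483 g/cm^3, so δρ = 0.0217 × 1.483 = 0.0322 g/cm^3.

1.483 ± 0.0322 g/cm^3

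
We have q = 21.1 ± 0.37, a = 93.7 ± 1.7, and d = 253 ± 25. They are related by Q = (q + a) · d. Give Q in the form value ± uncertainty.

Let u = q + a = 115. δu = √(δq² + δa²) = √(0.137 + 2.89) = 1.74, so δu/u = 0.0152.
Q is then a monomial in u, d:
δQ/Q = √((δu/u)² + (1·δd/d)²) = √(0.000230 + 0.00976) = 0.1000
Q = 29000, so δQ = 0.1000 × 29000 = 2900.

29000 ± 2900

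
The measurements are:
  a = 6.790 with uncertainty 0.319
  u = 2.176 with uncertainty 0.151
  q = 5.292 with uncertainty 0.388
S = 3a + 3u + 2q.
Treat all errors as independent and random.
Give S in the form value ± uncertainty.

Each term contributes (cᵢ δxᵢ)² to (δS)²:
  (3·δa)² = 0.916;  (3·δu)² = 0.205;  (2·δq)² = 0.602
δS = √(1.72) = 1.31
S = 37.48.

37.48 ± 1.31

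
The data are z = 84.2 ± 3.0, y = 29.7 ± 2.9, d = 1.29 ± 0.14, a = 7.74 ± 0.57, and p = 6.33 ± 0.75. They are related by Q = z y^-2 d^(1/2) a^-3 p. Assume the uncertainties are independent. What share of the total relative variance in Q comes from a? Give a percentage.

46.4%

(δQ/Q)² = (1·δz/z)² + (-2·δy/y)² + (½·δd/d)² + (-3·δa/a)² + (1·δp/p)²
  z term: (1×0.0356)² = 0.00127
  y term: (-2×0.0976)² = 0.0381
  d term: (0.5×0.109)² = 0.00294
  a term: (-3×0.0736)² = 0.0488
  p term: (1×0.118)² = 0.0140
Total = 0.105. Share from a = 0.0488/0.105 = 0.464.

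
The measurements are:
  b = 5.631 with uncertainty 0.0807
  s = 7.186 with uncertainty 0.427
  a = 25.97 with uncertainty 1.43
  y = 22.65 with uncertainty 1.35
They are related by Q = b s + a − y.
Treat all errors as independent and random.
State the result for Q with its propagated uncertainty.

43.78 ± 3.16

Let p = b·s = 40.46. δp/p = √((1·δb/b)² + (1·δs/s)²) = √(0.000205 + 0.00353) = 0.0611, so δp = 2.47.
Q = p + a − y: δQ = √(δp² + δa² + δy²) = √(6.12 + 2.04 + 1.82) = 3.16
Q = 43.78.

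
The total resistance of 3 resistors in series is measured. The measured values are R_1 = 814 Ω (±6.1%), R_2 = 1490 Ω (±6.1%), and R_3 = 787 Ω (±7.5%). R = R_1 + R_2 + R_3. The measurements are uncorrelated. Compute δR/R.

Absolute uncertainties add in quadrature for a linear combination:
  (δR_1)² = 2470;  (δR_2)² = 8260;  (δR_3)² = 3480
δR = √(14200) = 119 Ω
R = 3090 Ω, so δR/R = 119/3090 = 0.0386.

0.0386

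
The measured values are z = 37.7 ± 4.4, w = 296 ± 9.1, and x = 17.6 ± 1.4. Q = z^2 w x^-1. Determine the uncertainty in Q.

5940

Q is a product of powers, so relative uncertainties combine in quadrature:
  (2·δz/z)² = (2×0.117)² = 0.0545;  (1·δw/w)² = (1×0.0307)² = 0.000945;  (-1·δx/x)² = (-1×0.0795)² = 0.00633
δQ/Q = √(0.0618) = 0.249
Q = 23900, so δQ = 0.249 × 23900 = 5940.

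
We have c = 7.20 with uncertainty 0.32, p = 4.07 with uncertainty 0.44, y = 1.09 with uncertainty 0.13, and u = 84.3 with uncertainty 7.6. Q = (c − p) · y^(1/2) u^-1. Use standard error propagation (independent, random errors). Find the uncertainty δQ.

Let w = c − p = 3.13. δw = √(δc² + δp²) = √(0.102 + 0.194) = 0.544, so δw/w = 0.174.
Q is then a monomial in w, y, u:
δQ/Q = √((δw/w)² + (½·δy/y)² + (-1·δu/u)²) = √(0.0302 + 0.00356 + 0.00813) = 0.205
Q = 0.0388, so δQ = 0.205 × 0.0388 = 0.00793.

0.00793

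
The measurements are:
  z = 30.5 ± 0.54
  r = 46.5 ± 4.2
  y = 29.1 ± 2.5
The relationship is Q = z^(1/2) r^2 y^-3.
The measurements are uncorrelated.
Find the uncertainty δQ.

0.153

Relative error in a monomial: (δQ/Q)² = Σ (nᵢ · δxᵢ/xᵢ)².
  (½·δz/z)² = (0.5×0.0177)² = 7.84e-05;  (2·δr/r)² = (2×0.0903)² = 0.0326;  (-3·δy/y)² = (-3×0.0859)² = 0.0664
δQ/Q = √(0.0991) = 0.315
Q = 0.485, so δQ = 0.315 × 0.485 = 0.153.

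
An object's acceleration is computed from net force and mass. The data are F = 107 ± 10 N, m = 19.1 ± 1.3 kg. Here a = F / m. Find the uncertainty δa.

0.648 m/s^2

Relative error in a monomial: (δa/a)² = Σ (nᵢ · δxᵢ/xᵢ)².
  (1·δF/F)² = (1×0.0935)² = 0.00873;  (-1·δm/m)² = (-1×0.0681)² = 0.00463
δa/a = √(0.0134) = 0.116
a = 5.60 m/s^2, so δa = 0.116 × 5.60 = 0.648 m/s^2.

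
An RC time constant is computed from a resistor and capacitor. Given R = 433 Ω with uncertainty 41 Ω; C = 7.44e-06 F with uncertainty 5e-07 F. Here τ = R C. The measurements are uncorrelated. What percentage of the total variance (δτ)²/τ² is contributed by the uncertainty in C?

33.5%

(δτ/τ)² = (1·δR/R)² + (1·δC/C)²
  R term: (1×0.0947)² = 0.00897
  C term: (1×0.0672)² = 0.00452
Total = 0.0135. Share from C = 0.00452/0.0135 = 0.335.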